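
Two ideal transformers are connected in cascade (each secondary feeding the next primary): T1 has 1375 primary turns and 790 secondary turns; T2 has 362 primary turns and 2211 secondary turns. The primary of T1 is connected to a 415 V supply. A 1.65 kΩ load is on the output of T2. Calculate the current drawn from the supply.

I_supply ≈ 3.10 A

After T1: V = 415.00 × 790/1375 = 238.44 V.
After T2: V = 238.44 × 2211/362 = 1456.3 V.
I_load = 1456.3/1650 = 0.88261 A, so P_out = 1456.3 × 0.88261 = 1285.3 W.
All ideal ⇒ P_in = P_out, so I_supply = 1285.3/415 = 3.10 A.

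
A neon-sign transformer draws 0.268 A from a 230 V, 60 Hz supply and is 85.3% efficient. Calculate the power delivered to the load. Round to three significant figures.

P_in = V_p I_p = 230 × 0.268 = 61.640 W.
P_out = η P_in = 0.853 × 61.640 = 52.6 W.

P_out ≈ 52.6 W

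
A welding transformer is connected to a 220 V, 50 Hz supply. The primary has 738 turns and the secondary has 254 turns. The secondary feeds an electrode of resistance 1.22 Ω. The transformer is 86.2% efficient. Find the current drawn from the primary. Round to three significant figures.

V_s = 220 × 254/738 = 75.718 V.
I_s = V_s/R = 75.718/1.22 = 62.064 A.
P_out = V_s I_s = 75.718 × 62.064 = 4699.4 W.
P_in = P_out/η = 4699.4/0.862 = 5451.7 W.
I_p = P_in/V_p = 5451.7/220 = 24.8 A.

I_p ≈ 24.8 A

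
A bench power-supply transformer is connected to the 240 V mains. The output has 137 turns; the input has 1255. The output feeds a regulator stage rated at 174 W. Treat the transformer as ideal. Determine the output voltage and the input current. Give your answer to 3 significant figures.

V_out ≈ 26.2 V, I_in ≈ 0.725 A

V_out = V_in × N_out/N_in = 240 × 137/1255 = 26.199 V.
I_out = P/V_out = 174/26.199 = 6.6414 A.
I_in = I_out × N_out/N_in = 6.6414 × 137/1255 = 0.725 A.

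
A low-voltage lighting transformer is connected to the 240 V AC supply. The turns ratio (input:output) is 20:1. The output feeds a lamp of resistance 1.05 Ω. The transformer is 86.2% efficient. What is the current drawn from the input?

I_in ≈ 0.663 A

V_out = 240 × 1/20 = 12.000 V.
I_out = V_out/R = 12.000/1.05 = 11.429 A.
P_out = V_out I_out = 12.000 × 11.429 = 137.14 W.
P_in = P_out/η = 137.14/0.862 = 159.10 W.
I_in = P_in/V_in = 159.10/240 = 0.663 A.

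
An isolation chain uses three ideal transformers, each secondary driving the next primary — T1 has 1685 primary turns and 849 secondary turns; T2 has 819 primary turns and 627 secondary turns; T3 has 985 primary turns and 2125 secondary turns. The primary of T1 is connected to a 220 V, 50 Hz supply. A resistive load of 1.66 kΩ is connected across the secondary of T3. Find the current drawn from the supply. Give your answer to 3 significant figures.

Secondary of T1: V = 220.00 × 849/1685 = 110.85 V.
Secondary of T2: V = 110.85 × 627/819 = 84.862 V.
Secondary of T3: V = 84.862 × 2125/985 = 183.08 V.
I_load = 183.08/1660 = 0.11029 A, so P_out = 183.08 × 0.11029 = 20.191 W.
All ideal ⇒ P_in = P_out, so I_supply = 20.191/220 = 0.0918 A.

I_supply ≈ 0.0918 A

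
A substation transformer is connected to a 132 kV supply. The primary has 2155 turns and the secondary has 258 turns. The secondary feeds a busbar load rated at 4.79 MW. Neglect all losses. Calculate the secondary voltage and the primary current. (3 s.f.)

V_s ≈ 15800 V, I_p ≈ 36.3 A

V_s = V_p × N_s/N_p = 132000 × 258/2155 = 15803 V.
I_s = P/V_s = 4.79×10^6/15803 = 303.10 A.
I_p = I_s × N_s/N_p = 303.10 × 258/2155 = 36.3 A.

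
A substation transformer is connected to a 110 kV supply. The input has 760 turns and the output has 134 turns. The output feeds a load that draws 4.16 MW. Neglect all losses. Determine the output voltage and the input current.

V_out ≈ 19400 V, I_in ≈ 37.8 A

V_out = V_in × N_out/N_in = 110000 × 134/760 = 19395 V.
I_out = P/V_out = 4.16×10^6/19395 = 214.49 A.
I_in = I_out × N_out/N_in = 214.49 × 134/760 = 37.8 A.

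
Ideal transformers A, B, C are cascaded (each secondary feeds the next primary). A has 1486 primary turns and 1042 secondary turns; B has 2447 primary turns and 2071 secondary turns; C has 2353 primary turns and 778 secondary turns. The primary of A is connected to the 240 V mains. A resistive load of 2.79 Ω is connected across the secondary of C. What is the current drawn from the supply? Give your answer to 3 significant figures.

I_supply ≈ 3.31 A

Secondary of A: V = 240.00 × 1042/1486 = 168.29 V.
Secondary of B: V = 168.29 × 2071/2447 = 142.43 V.
Secondary of C: V = 142.43 × 778/2353 = 47.094 V.
I_load = 47.094/2.79 = 16.880 A, so P_out = 47.094 × 16.880 = 794.92 W.
All ideal ⇒ P_in = P_out, so I_supply = 794.92/240 = 3.31 A.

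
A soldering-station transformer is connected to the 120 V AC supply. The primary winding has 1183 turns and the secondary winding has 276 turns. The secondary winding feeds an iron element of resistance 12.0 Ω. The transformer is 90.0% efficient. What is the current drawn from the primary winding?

I_p ≈ 0.605 A

V_s = 120 × 276/1183 = 27.997 V.
I_s = V_s/R = 27.997/12.0 = 2.3331 A.
P_out = V_s I_s = 27.997 × 2.3331 = 65.318 W.
P_in = P_out/η = 65.318/0.900 = 72.575 W.
I_p = P_in/V_p = 72.575/120 = 0.605 A.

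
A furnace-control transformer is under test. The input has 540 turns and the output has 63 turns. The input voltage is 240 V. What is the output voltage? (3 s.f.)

V_out ≈ 28.0 V

V_out/V_in = N_out/N_in, so V_out = 240 × 63/540 = 28.0 V.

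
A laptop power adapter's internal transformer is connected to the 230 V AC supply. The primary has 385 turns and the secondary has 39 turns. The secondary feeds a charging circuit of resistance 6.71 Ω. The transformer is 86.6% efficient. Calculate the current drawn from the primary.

I_p ≈ 0.406 A

V_s = 230 × 39/385 = 23.299 V.
I_s = V_s/R = 23.299/6.71 = 3.4722 A.
P_out = V_s I_s = 23.299 × 3.4722 = 80.899 W.
P_in = P_out/η = 80.899/0.866 = 93.416 W.
I_p = P_in/V_p = 93.416/230 = 0.406 A.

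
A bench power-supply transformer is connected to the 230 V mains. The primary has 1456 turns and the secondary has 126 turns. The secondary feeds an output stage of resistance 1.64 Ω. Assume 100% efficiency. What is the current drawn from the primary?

I_p ≈ 1.05 A

V_s = V_p × N_s/N_p = 230 × 126/1456 = 19.904 V.
I_s = V_s/R = 19.904/1.64 = 12.136 A.
For an ideal transformer I_p N_p = I_s N_s, so I_p = 12.136 × 126/1456 = 1.05 A.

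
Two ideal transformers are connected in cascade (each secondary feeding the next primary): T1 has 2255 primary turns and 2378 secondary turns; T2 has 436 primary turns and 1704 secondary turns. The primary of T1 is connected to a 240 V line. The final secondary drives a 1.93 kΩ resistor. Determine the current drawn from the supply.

I_supply ≈ 2.11 A

After T1: V = 240.00 × 2378/2255 = 253.09 V.
After T2: V = 253.09 × 1704/436 = 989.14 V.
I_load = 989.14/1930 = 0.51251 A, so P_out = 989.14 × 0.51251 = 506.95 W.
All ideal ⇒ P_in = P_out, so I_supply = 506.95/240 = 2.11 A.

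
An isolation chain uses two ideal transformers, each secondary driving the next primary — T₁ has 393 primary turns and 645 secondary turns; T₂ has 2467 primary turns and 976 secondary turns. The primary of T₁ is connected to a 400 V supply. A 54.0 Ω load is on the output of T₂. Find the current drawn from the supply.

I_supply ≈ 3.12 A

After T₁: V = 400.00 × 645/393 = 656.49 V.
After T₂: V = 656.49 × 976/2467 = 259.72 V.
I_load = 259.72/54.0 = 4.8097 A, so P_out = 259.72 × 4.8097 = 1249.2 W.
All ideal ⇒ P_in = P_out, so I_supply = 1249.2/400 = 3.12 A.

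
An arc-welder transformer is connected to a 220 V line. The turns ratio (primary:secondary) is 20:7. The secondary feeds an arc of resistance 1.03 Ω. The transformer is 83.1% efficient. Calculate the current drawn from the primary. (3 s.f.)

V_s = 220 × 7/20 = 77.000 V.
I_s = V_s/R = 77.000/1.03 = 74.757 A.
P_out = V_s I_s = 77.000 × 74.757 = 5756.3 W.
P_in = P_out/η = 5756.3/0.831 = 6927.0 W.
I_p = P_in/V_p = 6927.0/220 = 31.5 A.

I_p ≈ 31.5 A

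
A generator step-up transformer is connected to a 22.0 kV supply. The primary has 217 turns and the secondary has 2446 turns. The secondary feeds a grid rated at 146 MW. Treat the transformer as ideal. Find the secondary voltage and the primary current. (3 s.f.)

V_s = V_p × N_s/N_p = 22000 × 2446/217 = 247980 V.
I_s = P/V_s = 1.46×10^8/247980 = 588.75 A.
I_p = I_s × N_s/N_p = 588.75 × 2446/217 = 6640 A.

V_s ≈ 248000 V, I_p ≈ 6640 A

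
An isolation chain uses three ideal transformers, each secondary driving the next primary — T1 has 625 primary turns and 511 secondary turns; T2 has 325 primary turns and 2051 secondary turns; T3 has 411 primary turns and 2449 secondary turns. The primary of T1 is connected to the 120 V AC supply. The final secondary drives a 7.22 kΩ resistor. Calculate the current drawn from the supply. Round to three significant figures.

After T1: V = 120.00 × 511/625 = 98.112 V.
After T2: V = 98.112 × 2051/325 = 619.16 V.
After T3: V = 619.16 × 2449/411 = 3689.4 V.
I_load = 3689.4/7220 = 0.51099 A, so P_out = 3689.4 × 0.51099 = 1885.2 W.
All ideal ⇒ P_in = P_out, so I_supply = 1885.2/120 = 15.7 A.

I_supply ≈ 15.7 A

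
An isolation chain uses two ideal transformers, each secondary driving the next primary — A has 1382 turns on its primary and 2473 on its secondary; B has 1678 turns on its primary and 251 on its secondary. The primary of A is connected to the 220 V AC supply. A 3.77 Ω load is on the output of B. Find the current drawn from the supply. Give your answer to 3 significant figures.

After A: V = 220.00 × 2473/1382 = 393.68 V.
After B: V = 393.68 × 251/1678 = 58.887 V.
I_load = 58.887/3.77 = 15.620 A, so P_out = 58.887 × 15.620 = 919.81 W.
All ideal ⇒ P_in = P_out, so I_supply = 919.81/220 = 4.18 A.

I_supply ≈ 4.18 A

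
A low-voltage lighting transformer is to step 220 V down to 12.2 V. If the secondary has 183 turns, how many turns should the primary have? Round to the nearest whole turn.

N_p/N_s = V_p/V_s, so N_p = 183 × 220/12.2 = 3300.0 ≈ 3300 turns.

N_p = 3300 turns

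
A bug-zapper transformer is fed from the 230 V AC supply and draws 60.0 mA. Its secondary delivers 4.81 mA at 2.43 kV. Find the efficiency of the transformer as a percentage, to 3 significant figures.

η ≈ 84.7%

P_in = 230 × 0.0600 = 13.8000 W.
P_out = 2430 × 0.00481 = 11.6883 W.
η = P_out/P_in = 11.6883/13.8000 = 0.847.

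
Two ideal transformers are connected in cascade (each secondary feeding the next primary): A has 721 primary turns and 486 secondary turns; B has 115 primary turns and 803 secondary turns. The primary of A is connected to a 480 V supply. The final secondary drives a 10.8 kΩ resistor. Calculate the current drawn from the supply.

I_supply ≈ 0.985 A

Secondary of A: V = 480.00 × 486/721 = 323.55 V.
Secondary of B: V = 323.55 × 803/115 = 2259.2 V.
I_load = 2259.2/10800 = 0.20919 A, so P_out = 2259.2 × 0.20919 = 472.60 W.
All ideal ⇒ P_in = P_out, so I_supply = 472.60/480 = 0.985 A.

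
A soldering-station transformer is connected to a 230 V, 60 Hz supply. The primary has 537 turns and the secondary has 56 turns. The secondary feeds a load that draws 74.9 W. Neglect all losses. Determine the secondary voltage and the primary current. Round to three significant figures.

V_s ≈ 24.0 V, I_p ≈ 0.326 A

V_s = V_p × N_s/N_p = 230 × 56/537 = 23.985 V.
I_s = P/V_s = 74.9/23.985 = 3.1228 A.
I_p = I_s × N_s/N_p = 3.1228 × 56/537 = 0.326 A.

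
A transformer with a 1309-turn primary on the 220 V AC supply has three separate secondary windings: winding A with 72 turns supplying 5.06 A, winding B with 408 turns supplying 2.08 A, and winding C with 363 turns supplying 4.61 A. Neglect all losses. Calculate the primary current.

V_A = 220 × 72/1309 = 12.101 V; V_B = 220 × 408/1309 = 68.571 V; V_C = 220 × 363/1309 = 61.008 V.
P_out = V_A I_A + V_B I_B + V_C I_C = 12.101×5.06 + 68.571×2.08 + 61.008×4.61 = 61.230 + 142.63 + 281.25 = 485.11 W.
Ideal ⇒ P_in = P_out, so I_p = P_out/V_p = 485.11/220 = 2.21 A.

I_p ≈ 2.21 A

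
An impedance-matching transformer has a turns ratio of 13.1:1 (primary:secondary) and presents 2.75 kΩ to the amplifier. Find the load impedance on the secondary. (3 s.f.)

Z_s ≈ 16.0 Ω

Z_s = Z_p/(N_p/N_s)² = 2750/13.1² = 16.0 Ω.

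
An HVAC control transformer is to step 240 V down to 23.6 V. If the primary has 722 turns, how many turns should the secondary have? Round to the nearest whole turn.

N_s/N_p = V_s/V_p, so N_s = 722 × 23.6/240 = 71.0 ≈ 71 turns.

N_s = 71 turns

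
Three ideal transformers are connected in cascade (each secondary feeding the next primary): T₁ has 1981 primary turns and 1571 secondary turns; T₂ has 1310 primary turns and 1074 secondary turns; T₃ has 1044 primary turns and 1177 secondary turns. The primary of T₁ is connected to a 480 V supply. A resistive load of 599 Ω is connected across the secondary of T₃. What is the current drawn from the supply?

Secondary of T₁: V = 480.00 × 1571/1981 = 380.66 V.
Secondary of T₂: V = 380.66 × 1074/1310 = 312.08 V.
Secondary of T₃: V = 312.08 × 1177/1044 = 351.84 V.
I_load = 351.84/599 = 0.58737 A, so P_out = 351.84 × 0.58737 = 206.66 W.
All ideal ⇒ P_in = P_out, so I_supply = 206.66/480 = 0.431 A.

I_supply ≈ 0.431 A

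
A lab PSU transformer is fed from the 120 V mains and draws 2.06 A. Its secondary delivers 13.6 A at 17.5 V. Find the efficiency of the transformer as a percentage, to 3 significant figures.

η ≈ 96.3%

P_in = 120 × 2.06 = 247.200 W.
P_out = 17.5 × 13.6 = 238.000 W.
η = P_out/P_in = 238.000/247.200 = 0.963.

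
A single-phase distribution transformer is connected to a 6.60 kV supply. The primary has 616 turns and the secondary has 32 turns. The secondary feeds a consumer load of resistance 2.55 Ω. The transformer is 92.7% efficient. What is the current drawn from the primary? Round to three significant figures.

V_s = 6600 × 32/616 = 342.86 V.
I_s = V_s/R = 342.86/2.55 = 134.45 A.
P_out = V_s I_s = 342.86 × 134.45 = 46098 W.
P_in = P_out/η = 46098/0.927 = 49729 W.
I_p = P_in/V_p = 49729/6600 = 7.53 A.

I_p ≈ 7.53 A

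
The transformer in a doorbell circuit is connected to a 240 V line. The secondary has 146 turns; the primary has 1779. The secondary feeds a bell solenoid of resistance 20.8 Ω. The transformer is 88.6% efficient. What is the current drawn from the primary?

V_s = 240 × 146/1779 = 19.696 V.
I_s = V_s/R = 19.696/20.8 = 0.94695 A.
P_out = V_s I_s = 19.696 × 0.94695 = 18.651 W.
P_in = P_out/η = 18.651/0.886 = 21.051 W.
I_p = P_in/V_p = 21.051/240 = 0.0877 A.

I_p ≈ 0.0877 A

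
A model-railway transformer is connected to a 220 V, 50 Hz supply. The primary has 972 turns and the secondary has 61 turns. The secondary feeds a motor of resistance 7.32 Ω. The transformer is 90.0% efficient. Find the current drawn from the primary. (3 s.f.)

V_s = 220 × 61/972 = 13.807 V.
I_s = V_s/R = 13.807/7.32 = 1.8861 A.
P_out = V_s I_s = 13.807 × 1.8861 = 26.041 W.
P_in = P_out/η = 26.041/0.900 = 28.935 W.
I_p = P_in/V_p = 28.935/220 = 0.132 A.

I_p ≈ 0.132 A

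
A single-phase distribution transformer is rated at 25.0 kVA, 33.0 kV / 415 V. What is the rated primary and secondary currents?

I_p ≈ 0.758 A, I_s ≈ 60.2 A

I_p = S/V_p = 25000/33000 = 0.758 A.
I_s = S/V_s = 25000/415 = 60.2 A.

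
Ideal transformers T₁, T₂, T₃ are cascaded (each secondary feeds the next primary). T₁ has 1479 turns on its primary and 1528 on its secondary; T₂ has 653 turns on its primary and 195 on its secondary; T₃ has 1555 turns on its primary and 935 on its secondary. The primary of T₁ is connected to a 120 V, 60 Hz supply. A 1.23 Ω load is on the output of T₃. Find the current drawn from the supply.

I_supply ≈ 3.36 A

After T₁: V = 120.00 × 1528/1479 = 123.98 V.
After T₂: V = 123.98 × 195/653 = 37.022 V.
After T₃: V = 37.022 × 935/1555 = 22.261 V.
I_load = 22.261/1.23 = 18.098 A, so P_out = 22.261 × 18.098 = 402.88 W.
All ideal ⇒ P_in = P_out, so I_supply = 402.88/120 = 3.36 A.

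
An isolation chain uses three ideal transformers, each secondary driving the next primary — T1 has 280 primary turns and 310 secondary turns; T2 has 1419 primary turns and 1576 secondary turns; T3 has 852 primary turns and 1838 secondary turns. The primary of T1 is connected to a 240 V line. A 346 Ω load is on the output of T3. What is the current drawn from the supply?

After T1: V = 240.00 × 310/280 = 265.71 V.
After T2: V = 265.71 × 1576/1419 = 295.11 V.
After T3: V = 295.11 × 1838/852 = 636.64 V.
I_load = 636.64/346 = 1.8400 A, so P_out = 636.64 × 1.8400 = 1171.4 W.
All ideal ⇒ P_in = P_out, so I_supply = 1171.4/240 = 4.88 A.

I_supply ≈ 4.88 A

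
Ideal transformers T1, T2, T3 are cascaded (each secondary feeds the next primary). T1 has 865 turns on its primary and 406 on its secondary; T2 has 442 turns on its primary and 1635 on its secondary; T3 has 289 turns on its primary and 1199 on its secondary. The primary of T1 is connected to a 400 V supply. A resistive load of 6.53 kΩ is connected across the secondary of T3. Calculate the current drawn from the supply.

After T1: V = 400.00 × 406/865 = 187.75 V.
After T2: V = 187.75 × 1635/442 = 694.49 V.
After T3: V = 694.49 × 1199/289 = 2881.3 V.
I_load = 2881.3/6530 = 0.44124 A, so P_out = 2881.3 × 0.44124 = 1271.3 W.
All ideal ⇒ P_in = P_out, so I_supply = 1271.3/400 = 3.18 A.

I_supply ≈ 3.18 A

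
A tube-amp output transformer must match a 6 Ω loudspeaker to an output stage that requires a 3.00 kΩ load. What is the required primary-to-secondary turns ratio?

N_p/N_s ≈ 22.4

Z_p/Z_s = (N_p/N_s)², so N_p/N_s = √(3000/6) = √500 = 22.4.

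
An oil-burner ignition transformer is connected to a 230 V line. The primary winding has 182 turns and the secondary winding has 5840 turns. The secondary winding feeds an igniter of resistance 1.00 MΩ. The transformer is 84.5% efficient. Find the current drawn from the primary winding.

I_p ≈ 0.280 A

V_s = 230 × 5840/182 = 7380.2 V.
I_s = V_s/R = 7380.2/(1.00×10^6) = 0.0073802 A.
P_out = V_s I_s = 7380.2 × 0.0073802 = 54.468 W.
P_in = P_out/η = 54.468/0.845 = 64.459 W.
I_p = P_in/V_p = 64.459/230 = 0.280 A.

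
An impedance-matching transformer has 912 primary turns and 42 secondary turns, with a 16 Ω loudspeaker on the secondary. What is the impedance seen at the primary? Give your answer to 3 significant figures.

Z_p ≈ 7540 Ω

Z_p = (N_p/N_s)² × Z_s = (912/42)² × 16 = 7540 Ω.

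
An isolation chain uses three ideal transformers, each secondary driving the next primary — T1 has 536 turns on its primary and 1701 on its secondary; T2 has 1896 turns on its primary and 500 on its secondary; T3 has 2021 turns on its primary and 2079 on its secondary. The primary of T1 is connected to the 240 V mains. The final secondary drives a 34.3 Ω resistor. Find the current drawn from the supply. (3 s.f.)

I_supply ≈ 5.19 A

After T1: V = 240.00 × 1701/536 = 761.64 V.
After T2: V = 761.64 × 500/1896 = 200.85 V.
After T3: V = 200.85 × 2079/2021 = 206.62 V.
I_load = 206.62/34.3 = 6.0239 A, so P_out = 206.62 × 6.0239 = 1244.6 W.
All ideal ⇒ P_in = P_out, so I_supply = 1244.6/240 = 5.19 A.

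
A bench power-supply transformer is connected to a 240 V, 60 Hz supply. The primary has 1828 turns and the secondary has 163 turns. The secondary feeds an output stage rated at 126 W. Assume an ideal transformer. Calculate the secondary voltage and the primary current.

V_s ≈ 21.4 V, I_p ≈ 0.525 A

V_s = V_p × N_s/N_p = 240 × 163/1828 = 21.400 V.
I_s = P/V_s = 126/21.400 = 5.8877 A.
I_p = I_s × N_s/N_p = 5.8877 × 163/1828 = 0.525 A.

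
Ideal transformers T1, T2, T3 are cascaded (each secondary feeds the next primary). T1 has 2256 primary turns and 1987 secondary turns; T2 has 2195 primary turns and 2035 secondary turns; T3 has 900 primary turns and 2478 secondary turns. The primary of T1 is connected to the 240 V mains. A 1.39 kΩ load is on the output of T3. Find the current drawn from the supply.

Secondary of T1: V = 240.00 × 1987/2256 = 211.38 V.
Secondary of T2: V = 211.38 × 2035/2195 = 195.97 V.
Secondary of T3: V = 195.97 × 2478/900 = 539.58 V.
I_load = 539.58/1390 = 0.38819 A, so P_out = 539.58 × 0.38819 = 209.46 W.
All ideal ⇒ P_in = P_out, so I_supply = 209.46/240 = 0.873 A.

I_supply ≈ 0.873 A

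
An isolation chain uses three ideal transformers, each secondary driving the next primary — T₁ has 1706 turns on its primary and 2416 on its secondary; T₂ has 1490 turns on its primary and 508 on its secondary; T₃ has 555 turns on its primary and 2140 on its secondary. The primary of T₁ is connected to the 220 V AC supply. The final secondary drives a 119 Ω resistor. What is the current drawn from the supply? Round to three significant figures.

Secondary of T₁: V = 220.00 × 2416/1706 = 311.56 V.
Secondary of T₂: V = 311.56 × 508/1490 = 106.22 V.
Secondary of T₃: V = 106.22 × 2140/555 = 409.58 V.
I_load = 409.58/119 = 3.4418 A, so P_out = 409.58 × 3.4418 = 1409.7 W.
All ideal ⇒ P_in = P_out, so I_supply = 1409.7/220 = 6.41 A.

I_supply ≈ 6.41 A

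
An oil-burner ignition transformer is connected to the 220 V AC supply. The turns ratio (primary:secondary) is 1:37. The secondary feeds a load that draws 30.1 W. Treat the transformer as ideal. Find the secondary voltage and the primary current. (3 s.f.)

V_s = V_p × N_s/N_p = 220 × 37/1 = 8140.0 V.
I_s = P/V_s = 30.1/8140.0 = 0.0036978 A.
I_p = I_s × N_s/N_p = 0.0036978 × 37/1 = 0.137 A.

V_s ≈ 8140 V, I_p ≈ 0.137 A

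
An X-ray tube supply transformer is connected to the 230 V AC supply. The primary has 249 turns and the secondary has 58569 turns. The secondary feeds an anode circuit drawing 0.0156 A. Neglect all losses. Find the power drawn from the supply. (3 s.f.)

P ≈ 844 W

I_p = I_s × N_s/N_p = 0.0156 × 58569/249 = 3.6694 A.
P = V_p I_p = 230 × 3.6694 = 844 W.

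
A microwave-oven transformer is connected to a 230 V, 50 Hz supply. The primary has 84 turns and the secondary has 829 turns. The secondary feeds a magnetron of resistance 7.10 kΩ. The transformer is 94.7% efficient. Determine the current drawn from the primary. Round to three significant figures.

V_s = 230 × 829/84 = 2269.9 V.
I_s = V_s/R = 2269.9/7100 = 0.31970 A.
P_out = V_s I_s = 2269.9 × 0.31970 = 725.68 W.
P_in = P_out/η = 725.68/0.947 = 766.30 W.
I_p = P_in/V_p = 766.30/230 = 3.33 A.

I_p ≈ 3.33 A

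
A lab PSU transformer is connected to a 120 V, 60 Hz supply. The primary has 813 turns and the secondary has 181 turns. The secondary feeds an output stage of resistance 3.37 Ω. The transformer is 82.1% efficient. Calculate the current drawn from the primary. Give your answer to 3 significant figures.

I_p ≈ 2.15 A

V_s = 120 × 181/813 = 26.716 V.
I_s = V_s/R = 26.716/3.37 = 7.9276 A.
P_out = V_s I_s = 26.716 × 7.9276 = 211.79 W.
P_in = P_out/η = 211.79/0.821 = 257.97 W.
I_p = P_in/V_p = 257.97/120 = 2.15 A.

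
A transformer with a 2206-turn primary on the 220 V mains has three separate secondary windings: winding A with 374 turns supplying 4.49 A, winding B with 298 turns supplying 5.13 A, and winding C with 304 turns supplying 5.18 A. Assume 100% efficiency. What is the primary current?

I_p ≈ 2.17 A

V_A = 220 × 374/2206 = 37.298 V; V_B = 220 × 298/2206 = 29.719 V; V_C = 220 × 304/2206 = 30.317 V.
P_out = V_A I_A + V_B I_B + V_C I_C = 37.298×4.49 + 29.719×5.13 + 30.317×5.18 = 167.47 + 152.46 + 157.04 = 476.97 W.
Ideal ⇒ P_in = P_out, so I_p = P_out/V_p = 476.97/220 = 2.17 A.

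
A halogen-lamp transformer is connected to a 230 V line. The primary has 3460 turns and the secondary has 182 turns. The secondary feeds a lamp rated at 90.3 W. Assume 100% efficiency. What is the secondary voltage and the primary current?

V_s ≈ 12.1 V, I_p ≈ 0.393 A

V_s = V_p × N_s/N_p = 230 × 182/3460 = 12.098 V.
I_s = P/V_s = 90.3/12.098 = 7.4639 A.
I_p = I_s × N_s/N_p = 7.4639 × 182/3460 = 0.393 A.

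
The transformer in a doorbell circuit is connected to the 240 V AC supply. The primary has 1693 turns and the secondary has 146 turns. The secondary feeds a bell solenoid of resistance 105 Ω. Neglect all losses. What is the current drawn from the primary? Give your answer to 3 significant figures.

V_s = V_p × N_s/N_p = 240 × 146/1693 = 20.697 V.
I_s = V_s/R = 20.697/105 = 0.19711 A.
For an ideal transformer I_p N_p = I_s N_s, so I_p = 0.19711 × 146/1693 = 0.0170 A.

I_p ≈ 0.0170 A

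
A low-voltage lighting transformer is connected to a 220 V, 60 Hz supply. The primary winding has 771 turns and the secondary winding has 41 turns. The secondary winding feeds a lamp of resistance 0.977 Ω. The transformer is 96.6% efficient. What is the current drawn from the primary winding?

V_s = 220 × 41/771 = 11.699 V.
I_s = V_s/R = 11.699/0.977 = 11.975 A.
P_out = V_s I_s = 11.699 × 11.975 = 140.09 W.
P_in = P_out/η = 140.09/0.966 = 145.02 W.
I_p = P_in/V_p = 145.02/220 = 0.659 A.

I_p ≈ 0.659 A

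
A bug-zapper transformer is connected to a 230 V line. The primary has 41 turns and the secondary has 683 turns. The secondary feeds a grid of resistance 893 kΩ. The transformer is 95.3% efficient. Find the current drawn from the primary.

I_p ≈ 0.0750 A

V_s = 230 × 683/41 = 3831.5 V.
I_s = V_s/R = 3831.5/893000 = 0.0042906 A.
P_out = V_s I_s = 3831.5 × 0.0042906 = 16.439 W.
P_in = P_out/η = 16.439/0.953 = 17.250 W.
I_p = P_in/V_p = 17.250/230 = 0.0750 A.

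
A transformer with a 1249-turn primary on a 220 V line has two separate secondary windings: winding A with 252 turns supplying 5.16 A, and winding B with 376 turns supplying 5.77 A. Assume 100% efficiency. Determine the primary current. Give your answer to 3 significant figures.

I_p ≈ 2.78 A

V_A = 220 × 252/1249 = 44.388 V; V_B = 220 × 376/1249 = 66.229 V.
P_out = V_A I_A + V_B I_B = 44.388×5.16 + 66.229×5.77 = 229.04 + 382.14 = 611.18 W.
Ideal ⇒ P_in = P_out, so I_p = P_out/V_p = 611.18/220 = 2.78 A.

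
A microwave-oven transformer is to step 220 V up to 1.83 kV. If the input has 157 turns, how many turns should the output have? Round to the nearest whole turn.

N_out = 1306 turns

N_out/N_in = V_out/V_in, so N_out = 157 × 1830/220 = 1306.0 ≈ 1306 turns.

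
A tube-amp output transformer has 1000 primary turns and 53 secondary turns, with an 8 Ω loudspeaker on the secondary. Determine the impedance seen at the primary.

Z_p ≈ 2850 Ω

Z_p = (N_p/N_s)² × Z_s = (1000/53)² × 8 = 2850 Ω.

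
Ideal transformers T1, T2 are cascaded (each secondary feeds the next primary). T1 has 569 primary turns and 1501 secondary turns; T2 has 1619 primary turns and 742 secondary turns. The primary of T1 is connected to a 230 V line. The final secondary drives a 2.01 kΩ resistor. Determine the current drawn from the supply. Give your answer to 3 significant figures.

I_supply ≈ 0.167 A

After T1: V = 230.00 × 1501/569 = 606.73 V.
After T2: V = 606.73 × 742/1619 = 278.07 V.
I_load = 278.07/2010 = 0.13834 A, so P_out = 278.07 × 0.13834 = 38.469 W.
All ideal ⇒ P_in = P_out, so I_supply = 38.469/230 = 0.167 A.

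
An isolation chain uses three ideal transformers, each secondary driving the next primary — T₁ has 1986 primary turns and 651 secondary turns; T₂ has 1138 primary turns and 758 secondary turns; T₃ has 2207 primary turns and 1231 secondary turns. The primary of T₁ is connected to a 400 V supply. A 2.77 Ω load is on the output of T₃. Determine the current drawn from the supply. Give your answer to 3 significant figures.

I_supply ≈ 2.14 A

Secondary of T₁: V = 400.00 × 651/1986 = 131.12 V.
Secondary of T₂: V = 131.12 × 758/1138 = 87.335 V.
Secondary of T₃: V = 87.335 × 1231/2207 = 48.713 V.
I_load = 48.713/2.77 = 17.586 A, so P_out = 48.713 × 17.586 = 856.66 W.
All ideal ⇒ P_in = P_out, so I_supply = 856.66/400 = 2.14 A.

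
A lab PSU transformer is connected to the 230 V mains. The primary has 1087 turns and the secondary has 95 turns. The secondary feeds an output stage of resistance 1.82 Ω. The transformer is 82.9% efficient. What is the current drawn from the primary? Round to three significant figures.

V_s = 230 × 95/1087 = 20.101 V.
I_s = V_s/R = 20.101/1.82 = 11.045 A.
P_out = V_s I_s = 20.101 × 11.045 = 222.01 W.
P_in = P_out/η = 222.01/0.829 = 267.80 W.
I_p = P_in/V_p = 267.80/230 = 1.16 A.

I_p ≈ 1.16 A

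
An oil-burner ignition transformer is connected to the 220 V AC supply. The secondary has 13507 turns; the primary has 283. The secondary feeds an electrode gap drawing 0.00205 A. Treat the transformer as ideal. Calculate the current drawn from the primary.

For an ideal transformer I_p N_p = I_s N_s, so I_p = 0.00205 × 13507/283 = 0.0978 A.

I_p ≈ 0.0978 A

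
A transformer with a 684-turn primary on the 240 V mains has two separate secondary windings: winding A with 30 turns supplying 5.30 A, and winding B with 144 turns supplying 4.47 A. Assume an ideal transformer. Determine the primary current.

V_A = 240 × 30/684 = 10.526 V; V_B = 240 × 144/684 = 50.526 V.
P_out = V_A I_A + V_B I_B = 10.526×5.30 + 50.526×4.47 = 55.789 + 225.85 = 281.64 W.
Ideal ⇒ P_in = P_out, so I_p = P_out/V_p = 281.64/240 = 1.17 A.

I_p ≈ 1.17 A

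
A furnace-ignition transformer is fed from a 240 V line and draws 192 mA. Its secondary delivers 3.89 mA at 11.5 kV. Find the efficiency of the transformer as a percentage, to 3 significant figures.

P_in = 240 × 0.192 = 46.0800 W.
P_out = 11500 × 0.00389 = 44.7350 W.
η = P_out/P_in = 44.7350/46.0800 = 0.971.

η ≈ 97.1%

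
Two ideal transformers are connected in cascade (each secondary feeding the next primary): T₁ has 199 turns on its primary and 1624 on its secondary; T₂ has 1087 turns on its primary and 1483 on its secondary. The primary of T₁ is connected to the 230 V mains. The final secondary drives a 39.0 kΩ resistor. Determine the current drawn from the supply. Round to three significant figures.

After T₁: V = 230.00 × 1624/199 = 1877.0 V.
After T₂: V = 1877.0 × 1483/1087 = 2560.8 V.
I_load = 2560.8/39000 = 0.065661 A, so P_out = 2560.8 × 0.065661 = 168.14 W.
All ideal ⇒ P_in = P_out, so I_supply = 168.14/230 = 0.731 A.

I_supply ≈ 0.731 A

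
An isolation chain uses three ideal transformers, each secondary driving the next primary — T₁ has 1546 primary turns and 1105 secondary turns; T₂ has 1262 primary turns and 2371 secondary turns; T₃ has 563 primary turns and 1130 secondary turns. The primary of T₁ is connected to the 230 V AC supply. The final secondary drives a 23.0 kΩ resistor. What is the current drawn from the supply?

Secondary of T₁: V = 230.00 × 1105/1546 = 164.39 V.
Secondary of T₂: V = 164.39 × 2371/1262 = 308.85 V.
Secondary of T₃: V = 308.85 × 1130/563 = 619.90 V.
I_load = 619.90/23000 = 0.026952 A, so P_out = 619.90 × 0.026952 = 16.708 W.
All ideal ⇒ P_in = P_out, so I_supply = 16.708/230 = 0.0726 A.

I_supply ≈ 0.0726 A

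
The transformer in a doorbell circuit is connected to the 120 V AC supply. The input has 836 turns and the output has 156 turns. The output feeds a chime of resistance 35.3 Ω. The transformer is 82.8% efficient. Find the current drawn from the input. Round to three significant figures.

I_in ≈ 0.143 A

V_out = 120 × 156/836 = 22.392 V.
I_out = V_out/R = 22.392/35.3 = 0.63434 A.
P_out = V_out I_out = 22.392 × 0.63434 = 14.204 W.
P_in = P_out/η = 14.204/0.828 = 17.155 W.
I_in = P_in/V_in = 17.155/120 = 0.143 A.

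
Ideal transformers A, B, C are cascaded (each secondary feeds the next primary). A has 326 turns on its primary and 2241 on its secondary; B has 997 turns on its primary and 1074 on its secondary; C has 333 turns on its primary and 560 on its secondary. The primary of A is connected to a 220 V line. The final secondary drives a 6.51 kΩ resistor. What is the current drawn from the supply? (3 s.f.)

I_supply ≈ 5.24 A

Secondary of A: V = 220.00 × 2241/326 = 1512.3 V.
Secondary of B: V = 1512.3 × 1074/997 = 1629.1 V.
Secondary of C: V = 1629.1 × 560/333 = 2739.7 V.
I_load = 2739.7/6510 = 0.42084 A, so P_out = 2739.7 × 0.42084 = 1153.0 W.
All ideal ⇒ P_in = P_out, so I_supply = 1153.0/220 = 5.24 A.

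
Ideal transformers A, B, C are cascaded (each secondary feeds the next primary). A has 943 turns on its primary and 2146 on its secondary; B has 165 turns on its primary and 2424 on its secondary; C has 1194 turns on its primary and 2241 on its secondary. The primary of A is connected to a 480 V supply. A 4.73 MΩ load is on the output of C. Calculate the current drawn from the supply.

After A: V = 480.00 × 2146/943 = 1092.3 V.
After B: V = 1092.3 × 2424/165 = 16048 V.
After C: V = 16048 × 2241/1194 = 30119 V.
I_load = 30119/(4.73×10^6) = 0.0063677 A, so P_out = 30119 × 0.0063677 = 191.79 W.
All ideal ⇒ P_in = P_out, so I_supply = 191.79/480 = 0.400 A.

I_supply ≈ 0.400 A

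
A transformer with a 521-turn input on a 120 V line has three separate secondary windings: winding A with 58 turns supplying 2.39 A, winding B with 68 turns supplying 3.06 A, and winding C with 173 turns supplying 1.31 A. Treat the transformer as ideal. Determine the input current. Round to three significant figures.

V_A = 120 × 58/521 = 13.359 V; V_B = 120 × 68/521 = 15.662 V; V_C = 120 × 173/521 = 39.846 V.
P_out = V_A I_A + V_B I_B + V_C I_C = 13.359×2.39 + 15.662×3.06 + 39.846×1.31 = 31.928 + 47.926 + 52.199 = 132.05 W.
Ideal ⇒ P_in = P_out, so I_in = P_out/V_in = 132.05/120 = 1.10 A.

I_in ≈ 1.10 A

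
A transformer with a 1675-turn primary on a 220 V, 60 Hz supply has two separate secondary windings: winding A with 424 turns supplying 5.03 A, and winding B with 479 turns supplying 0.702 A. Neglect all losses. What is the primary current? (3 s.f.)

I_p ≈ 1.47 A

V_A = 220 × 424/1675 = 55.690 V; V_B = 220 × 479/1675 = 62.913 V.
P_out = V_A I_A + V_B I_B = 55.690×5.03 + 62.913×0.702 = 280.12 + 44.165 = 324.28 W.
Ideal ⇒ P_in = P_out, so I_p = P_out/V_p = 324.28/220 = 1.47 A.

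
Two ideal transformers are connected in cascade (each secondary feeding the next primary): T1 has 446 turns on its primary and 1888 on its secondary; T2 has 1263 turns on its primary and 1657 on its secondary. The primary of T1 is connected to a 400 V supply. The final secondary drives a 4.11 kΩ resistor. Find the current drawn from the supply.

I_supply ≈ 3.00 A

Secondary of T1: V = 400.00 × 1888/446 = 1693.3 V.
Secondary of T2: V = 1693.3 × 1657/1263 = 2221.5 V.
I_load = 2221.5/4110 = 0.54051 A, so P_out = 2221.5 × 0.54051 = 1200.7 W.
All ideal ⇒ P_in = P_out, so I_supply = 1200.7/400 = 3.00 A.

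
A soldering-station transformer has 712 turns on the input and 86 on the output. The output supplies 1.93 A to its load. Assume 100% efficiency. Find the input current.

For an ideal transformer I_in/I_out = N_out/N_in, so I_in = 1.93 × 86/712 = 0.233 A.

I_in ≈ 0.233 A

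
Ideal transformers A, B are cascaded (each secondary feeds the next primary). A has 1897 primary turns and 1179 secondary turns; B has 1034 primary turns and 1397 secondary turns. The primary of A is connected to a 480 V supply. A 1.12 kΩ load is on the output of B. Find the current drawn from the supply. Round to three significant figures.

Secondary of A: V = 480.00 × 1179/1897 = 298.32 V.
Secondary of B: V = 298.32 × 1397/1034 = 403.05 V.
I_load = 403.05/1120 = 0.35987 A, so P_out = 403.05 × 0.35987 = 145.05 W.
All ideal ⇒ P_in = P_out, so I_supply = 145.05/480 = 0.302 A.

I_supply ≈ 0.302 A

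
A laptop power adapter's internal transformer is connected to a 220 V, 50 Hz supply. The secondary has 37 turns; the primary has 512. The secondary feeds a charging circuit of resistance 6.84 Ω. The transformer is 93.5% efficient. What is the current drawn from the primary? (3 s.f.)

V_s = 220 × 37/512 = 15.898 V.
I_s = V_s/R = 15.898/6.84 = 2.3243 A.
P_out = V_s I_s = 15.898 × 2.3243 = 36.953 W.
P_in = P_out/η = 36.953/0.935 = 39.522 W.
I_p = P_in/V_p = 39.522/220 = 0.180 A.

I_p ≈ 0.180 A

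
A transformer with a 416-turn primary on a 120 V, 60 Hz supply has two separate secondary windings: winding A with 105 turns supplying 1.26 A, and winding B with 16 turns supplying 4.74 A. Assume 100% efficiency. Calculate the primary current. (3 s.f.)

V_A = 120 × 105/416 = 30.288 V; V_B = 120 × 16/416 = 4.6154 V.
P_out = V_A I_A + V_B I_B = 30.288×1.26 + 4.6154×4.74 = 38.163 + 21.877 = 60.040 W.
Ideal ⇒ P_in = P_out, so I_p = P_out/V_p = 60.040/120 = 0.500 A.

I_p ≈ 0.500 A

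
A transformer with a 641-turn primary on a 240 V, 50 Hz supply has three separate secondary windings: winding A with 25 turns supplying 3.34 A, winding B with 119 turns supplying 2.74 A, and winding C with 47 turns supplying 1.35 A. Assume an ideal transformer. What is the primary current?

I_p ≈ 0.738 A

V_A = 240 × 25/641 = 9.3604 V; V_B = 240 × 119/641 = 44.555 V; V_C = 240 × 47/641 = 17.598 V.
P_out = V_A I_A + V_B I_B + V_C I_C = 9.3604×3.34 + 44.555×2.74 + 17.598×1.35 = 31.264 + 122.08 + 23.757 = 177.10 W.
Ideal ⇒ P_in = P_out, so I_p = P_out/V_p = 177.10/240 = 0.738 A.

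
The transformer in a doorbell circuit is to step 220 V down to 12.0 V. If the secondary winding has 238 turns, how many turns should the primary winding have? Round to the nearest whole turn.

N_p/N_s = V_p/V_s, so N_p = 238 × 220/12.0 = 4363.3 ≈ 4363 turns.

N_p = 4363 turns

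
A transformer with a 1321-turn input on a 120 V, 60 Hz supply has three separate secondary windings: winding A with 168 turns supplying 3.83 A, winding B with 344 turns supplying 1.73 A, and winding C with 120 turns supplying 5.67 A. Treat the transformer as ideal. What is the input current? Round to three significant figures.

I_in ≈ 1.45 A

V_A = 120 × 168/1321 = 15.261 V; V_B = 120 × 344/1321 = 31.249 V; V_C = 120 × 120/1321 = 10.901 V.
P_out = V_A I_A + V_B I_B + V_C I_C = 15.261×3.83 + 31.249×1.73 + 10.901×5.67 = 58.450 + 54.061 + 61.808 = 174.32 W.
Ideal ⇒ P_in = P_out, so I_in = P_out/V_in = 174.32/120 = 1.45 A.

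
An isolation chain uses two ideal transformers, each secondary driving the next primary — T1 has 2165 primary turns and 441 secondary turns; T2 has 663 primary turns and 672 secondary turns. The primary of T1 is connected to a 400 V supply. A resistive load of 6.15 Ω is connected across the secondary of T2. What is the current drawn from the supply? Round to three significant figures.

After T1: V = 400.00 × 441/2165 = 81.478 V.
After T2: V = 81.478 × 672/663 = 82.584 V.
I_load = 82.584/6.15 = 13.428 A, so P_out = 82.584 × 13.428 = 1109.0 W.
All ideal ⇒ P_in = P_out, so I_supply = 1109.0/400 = 2.77 A.

I_supply ≈ 2.77 A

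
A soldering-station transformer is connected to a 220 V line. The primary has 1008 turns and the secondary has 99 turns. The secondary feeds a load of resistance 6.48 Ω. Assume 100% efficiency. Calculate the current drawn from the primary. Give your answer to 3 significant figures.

V_s = V_p × N_s/N_p = 220 × 99/1008 = 21.607 V.
I_s = V_s/R = 21.607/6.48 = 3.3344 A.
For an ideal transformer I_p N_p = I_s N_s, so I_p = 3.3344 × 99/1008 = 0.327 A.

I_p ≈ 0.327 A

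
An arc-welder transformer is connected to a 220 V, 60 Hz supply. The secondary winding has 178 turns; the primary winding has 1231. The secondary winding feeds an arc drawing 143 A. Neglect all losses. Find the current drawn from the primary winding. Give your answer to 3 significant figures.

For an ideal transformer I_p N_p = I_s N_s, so I_p = 143 × 178/1231 = 20.7 A.

I_p ≈ 20.7 A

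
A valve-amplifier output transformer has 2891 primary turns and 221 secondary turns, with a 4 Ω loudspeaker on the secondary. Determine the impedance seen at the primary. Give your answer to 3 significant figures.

Z_p ≈ 684 Ω

Z_p = (N_p/N_s)² × Z_s = (2891/221)² × 4 = 684 Ω.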